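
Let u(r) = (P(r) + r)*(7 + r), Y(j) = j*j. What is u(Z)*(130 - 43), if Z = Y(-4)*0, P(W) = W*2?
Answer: 0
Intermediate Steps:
Y(j) = j²
P(W) = 2*W
Z = 0 (Z = (-4)²*0 = 16*0 = 0)
u(r) = 3*r*(7 + r) (u(r) = (2*r + r)*(7 + r) = (3*r)*(7 + r) = 3*r*(7 + r))
u(Z)*(130 - 43) = (3*0*(7 + 0))*(130 - 43) = (3*0*7)*87 = 0*87 = 0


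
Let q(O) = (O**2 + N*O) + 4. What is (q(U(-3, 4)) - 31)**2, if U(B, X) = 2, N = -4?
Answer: 961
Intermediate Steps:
q(O) = 4 + O**2 - 4*O (q(O) = (O**2 - 4*O) + 4 = 4 + O**2 - 4*O)
(q(U(-3, 4)) - 31)**2 = ((4 + 2**2 - 4*2) - 31)**2 = ((4 + 4 - 8) - 31)**2 = (0 - 31)**2 = (-31)**2 = 961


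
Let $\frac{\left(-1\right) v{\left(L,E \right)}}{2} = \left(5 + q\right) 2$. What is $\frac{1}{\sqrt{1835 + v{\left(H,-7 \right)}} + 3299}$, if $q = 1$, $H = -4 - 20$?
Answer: $\frac{3299}{10881590} - \frac{\sqrt{1811}}{10881590} \approx 0.00029926$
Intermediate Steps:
$H = -24$ ($H = -4 - 20 = -24$)
$v{\left(L,E \right)} = -24$ ($v{\left(L,E \right)} = - 2 \left(5 + 1\right) 2 = - 2 \cdot 6 \cdot 2 = \left(-2\right) 12 = -24$)
$\frac{1}{\sqrt{1835 + v{\left(H,-7 \right)}} + 3299} = \frac{1}{\sqrt{1835 - 24} + 3299} = \frac{1}{\sqrt{1811} + 3299} = \frac{1}{3299 + \sqrt{1811}}$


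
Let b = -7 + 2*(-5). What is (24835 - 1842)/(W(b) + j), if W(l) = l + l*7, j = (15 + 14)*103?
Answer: 22993/2851 ≈ 8.0649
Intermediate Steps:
b = -17 (b = -7 - 10 = -17)
j = 2987 (j = 29*103 = 2987)
W(l) = 8*l (W(l) = l + 7*l = 8*l)
(24835 - 1842)/(W(b) + j) = (24835 - 1842)/(8*(-17) + 2987) = 22993/(-136 + 2987) = 22993/2851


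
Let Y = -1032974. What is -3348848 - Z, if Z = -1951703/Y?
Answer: -3459274865655/1032974 ≈ -3.3488e+6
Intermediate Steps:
Z = 1951703/1032974 (Z = -1951703/(-1032974) = -1951703*(-1/1032974) = 1951703/1032974 ≈ 1.8894)
-3348848 - Z = -3348848 - 1*1951703/1032974 = -3348848 - 1951703/1032974 = -3459274865655/1032974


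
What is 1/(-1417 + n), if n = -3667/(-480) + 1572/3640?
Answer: -43680/61541999 ≈ -0.00070976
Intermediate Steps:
n = 352561/43680 (n = -3667*(-1/480) + 1572*(1/3640) = 3667/480 + 393/910 = 352561/43680 ≈ 8.0715)
1/(-1417 + n) = 1/(-1417 + 352561/43680) = 1/(-61541999/43680) = -43680/61541999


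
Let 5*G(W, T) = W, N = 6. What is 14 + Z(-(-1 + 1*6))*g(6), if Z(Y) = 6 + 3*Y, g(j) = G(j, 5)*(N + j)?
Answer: -578/5 ≈ -115.60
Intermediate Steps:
G(W, T) = W/5
g(j) = j*(6 + j)/5 (g(j) = (j/5)*(6 + j) = j*(6 + j)/5)
14 + Z(-(-1 + 1*6))*g(6) = 14 + (6 + 3*(-(-1 + 1*6)))*((1/5)*6*(6 + 6)) = 14 + (6 + 3*(-(-1 + 6)))*((1/5)*6*12) = 14 + (6 + 3*(-1*5))*(72/5) = 14 + (6 + 3*(-5))*(72/5) = 14 + (6 - 15)*(72/5) = 14 - 9*72/5 = 14 - 648/5 = -578/5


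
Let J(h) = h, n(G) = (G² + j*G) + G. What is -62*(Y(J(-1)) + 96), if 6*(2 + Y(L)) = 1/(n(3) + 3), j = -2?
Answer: -157387/27 ≈ -5829.1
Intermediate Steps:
n(G) = G² - G (n(G) = (G² - 2*G) + G = G² - G)
Y(L) = -107/54 (Y(L) = -2 + 1/(6*(3*(-1 + 3) + 3)) = -2 + 1/(6*(3*2 + 3)) = -2 + 1/(6*(6 + 3)) = -2 + (⅙)/9 = -2 + (⅙)*(⅑) = -2 + 1/54 = -107/54)
-62*(Y(J(-1)) + 96) = -62*(-107/54 + 96) = -62*5077/54 = -157387/27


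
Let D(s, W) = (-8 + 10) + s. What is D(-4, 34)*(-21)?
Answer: 42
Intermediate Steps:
D(s, W) = 2 + s
D(-4, 34)*(-21) = (2 - 4)*(-21) = -2*(-21) = 42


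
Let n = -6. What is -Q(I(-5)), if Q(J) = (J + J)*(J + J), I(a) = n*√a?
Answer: 720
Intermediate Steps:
I(a) = -6*√a
Q(J) = 4*J² (Q(J) = (2*J)*(2*J) = 4*J²)
-Q(I(-5)) = -4*(-6*I*√5)² = -4*(-180) = -1*(-720) = 720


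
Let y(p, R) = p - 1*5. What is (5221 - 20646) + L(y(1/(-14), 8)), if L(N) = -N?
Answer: -215879/14 ≈ -15420.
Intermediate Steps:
y(p, R) = -5 + p (y(p, R) = p - 5 = -5 + p)
(5221 - 20646) + L(y(1/(-14), 8)) = (5221 - 20646) - (-5 + 1/(-14)) = -15425 - (-5 - 1/14) = -15425 - 1*(-71/14) = -15425 + 71/14 = -215879/14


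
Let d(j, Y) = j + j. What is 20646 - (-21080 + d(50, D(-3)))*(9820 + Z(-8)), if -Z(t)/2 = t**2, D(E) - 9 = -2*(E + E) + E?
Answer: 203358806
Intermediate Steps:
D(E) = 9 - 3*E (D(E) = 9 + (-2*(E + E) + E) = 9 + (-4*E + E) = 9 - 3*E)
d(j, Y) = 2*j
Z(t) = -2*t**2
20646 - (-21080 + d(50, D(-3)))*(9820 + Z(-8)) = 20646 - (-21080 + 2*50)*(9820 - 2*(-8)**2) = 20646 - (-21080 + 100)*(9820 - 2*64) = 20646 - (-20980)*(9820 - 128) = 20646 - (-20980)*9692 = 20646 - 1*(-203338160) = 20646 + 203338160 = 203358806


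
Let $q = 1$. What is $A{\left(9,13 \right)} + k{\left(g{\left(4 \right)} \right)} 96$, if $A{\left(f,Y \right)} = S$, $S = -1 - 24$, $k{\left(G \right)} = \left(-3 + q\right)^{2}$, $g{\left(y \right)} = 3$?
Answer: $359$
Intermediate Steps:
$k{\left(G \right)} = 4$ ($k{\left(G \right)} = \left(-3 + 1\right)^{2} = \left(-2\right)^{2} = 4$)
$S = -25$ ($S = -1 - 24 = -25$)
$A{\left(f,Y \right)} = -25$
$A{\left(9,13 \right)} + k{\left(g{\left(4 \right)} \right)} 96 = -25 + 4 \cdot 96 = -25 + 384 = 359$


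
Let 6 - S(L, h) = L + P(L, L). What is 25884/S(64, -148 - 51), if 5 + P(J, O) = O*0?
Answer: -25884/53 ≈ -488.38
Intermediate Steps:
P(J, O) = -5 (P(J, O) = -5 + O*0 = -5 + 0 = -5)
S(L, h) = 11 - L (S(L, h) = 6 - (L - 5) = 6 - (-5 + L) = 6 + (5 - L) = 11 - L)
25884/S(64, -148 - 51) = 25884/(11 - 1*64) = 25884/(11 - 64) = 25884/(-53) = 25884*(-1/53) = -25884/53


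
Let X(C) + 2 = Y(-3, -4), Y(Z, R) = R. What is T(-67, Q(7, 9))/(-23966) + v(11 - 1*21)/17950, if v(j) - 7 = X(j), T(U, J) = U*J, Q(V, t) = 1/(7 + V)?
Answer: 769087/3011327900 ≈ 0.00025540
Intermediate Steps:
X(C) = -6 (X(C) = -2 - 4 = -6)
T(U, J) = J*U
v(j) = 1 (v(j) = 7 - 6 = 1)
T(-67, Q(7, 9))/(-23966) + v(11 - 1*21)/17950 = (-67/(7 + 7))/(-23966) + 1/17950 = (-67/14)*(-1/23966) + 1*(1/17950) = ((1/14)*(-67))*(-1/23966) + 1/17950 = -67/14*(-1/23966) + 1/17950 = 67/335524 + 1/17950 = 769087/3011327900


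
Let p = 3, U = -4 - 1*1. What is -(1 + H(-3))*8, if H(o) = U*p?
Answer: 112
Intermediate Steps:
U = -5 (U = -4 - 1 = -5)
H(o) = -15 (H(o) = -5*3 = -15)
-(1 + H(-3))*8 = -(1 - 15)*8 = -(-14)*8 = -1*(-112) = 112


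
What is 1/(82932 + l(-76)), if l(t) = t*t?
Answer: 1/88708 ≈ 1.1273e-5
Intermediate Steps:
l(t) = t**2
1/(82932 + l(-76)) = 1/(82932 + (-76)**2) = 1/(82932 + 5776) = 1/88708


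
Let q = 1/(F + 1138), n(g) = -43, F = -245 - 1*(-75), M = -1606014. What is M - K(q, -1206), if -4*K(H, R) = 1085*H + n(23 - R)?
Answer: -6218526747/3872 ≈ -1.6060e+6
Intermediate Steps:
F = -170 (F = -245 + 75 = -170)
q = 1/968 (q = 1/(-170 + 1138) = 1/968 ≈ 0.0010331)
K(H, R) = 43/4 - 1085*H/4 (K(H, R) = -(1085*H - 43)/4 = -(-43 + 1085*H)/4 = 43/4 - 1085*H/4)
M - K(q, -1206) = -1606014 - (43/4 - 1085/4*1/968) = -1606014 - (43/4 - 1085/3872) = -1606014 - 1*40539/3872 = -1606014 - 40539/3872 = -6218526747/3872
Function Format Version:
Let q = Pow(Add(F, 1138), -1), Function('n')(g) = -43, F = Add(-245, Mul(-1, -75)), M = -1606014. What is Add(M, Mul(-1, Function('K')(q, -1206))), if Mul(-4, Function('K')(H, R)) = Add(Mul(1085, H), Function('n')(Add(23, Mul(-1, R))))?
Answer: Rational(-6218526747, 3872) ≈ -1.6060e+6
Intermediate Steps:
F = -170 (F = Add(-245, 75) = -170)
q = Rational(1, 968) (q = Pow(Add(-170, 1138), -1) = Pow(968, -1) = Rational(1, 968) ≈ 0.0010331)
Function('K')(H, R) = Add(Rational(43, 4), Mul(Rational(-1085, 4), H)) (Function('K')(H, R) = Mul(Rational(-1, 4), Add(Mul(1085, H), -43)) = Mul(Rational(-1, 4), Add(-43, Mul(1085, H))) = Add(Rational(43, 4), Mul(Rational(-1085, 4), H)))
Add(M, Mul(-1, Function('K')(q, -1206))) = Add(-1606014, Mul(-1, Add(Rational(43, 4), Mul(Rational(-1085, 4), Rational(1, 968))))) = Add(-1606014, Mul(-1, Add(Rational(43, 4), Rational(-1085, 3872)))) = Add(-1606014, Mul(-1, Rational(40539, 3872))) = Add(-1606014, Rational(-40539, 3872)) = Rational(-6218526747, 3872)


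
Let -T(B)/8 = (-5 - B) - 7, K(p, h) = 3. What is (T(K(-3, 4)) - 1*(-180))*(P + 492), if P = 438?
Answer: 279000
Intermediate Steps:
T(B) = 96 + 8*B (T(B) = -8*((-5 - B) - 7) = -8*(-12 - B) = 96 + 8*B)
(T(K(-3, 4)) - 1*(-180))*(P + 492) = ((96 + 8*3) - 1*(-180))*(438 + 492) = ((96 + 24) + 180)*930 = (120 + 180)*930 = 300*930 = 279000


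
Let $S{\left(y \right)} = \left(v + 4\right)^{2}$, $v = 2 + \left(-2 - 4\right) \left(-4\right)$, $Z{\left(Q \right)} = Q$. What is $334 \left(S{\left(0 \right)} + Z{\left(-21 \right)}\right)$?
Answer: $293586$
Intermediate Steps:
$v = 26$ ($v = 2 + \left(-2 - 4\right) \left(-4\right) = 2 - -24 = 2 + 24 = 26$)
$S{\left(y \right)} = 900$ ($S{\left(y \right)} = \left(26 + 4\right)^{2} = 30^{2} = 900$)
$334 \left(S{\left(0 \right)} + Z{\left(-21 \right)}\right) = 334 \left(900 - 21\right) = 334 \cdot 879 = 293586$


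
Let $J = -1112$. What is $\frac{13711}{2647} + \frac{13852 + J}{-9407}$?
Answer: $\frac{95256597}{24900329} \approx 3.8255$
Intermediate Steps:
$\frac{13711}{2647} + \frac{13852 + J}{-9407} = \frac{13711}{2647} + \frac{13852 - 1112}{-9407} = 13711 \cdot \frac{1}{2647} + 12740 \left(- \frac{1}{9407}\right) = \frac{13711}{2647} - \frac{12740}{9407} = \frac{95256597}{24900329}$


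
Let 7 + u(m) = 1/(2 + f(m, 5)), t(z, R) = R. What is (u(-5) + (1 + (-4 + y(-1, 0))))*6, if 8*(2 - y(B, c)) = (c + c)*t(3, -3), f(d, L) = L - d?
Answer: -95/2 ≈ -47.500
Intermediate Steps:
u(m) = -7 + 1/(7 - m) (u(m) = -7 + 1/(2 + (5 - m)) = -7 + 1/(7 - m))
y(B, c) = 2 + 3*c/4 (y(B, c) = 2 - (c + c)*(-3)/8 = 2 - 2*c*(-3)/8 = 2 - (-3)*c/4 = 2 + 3*c/4)
(u(-5) + (1 + (-4 + y(-1, 0))))*6 = ((48 - 7*(-5))/(-7 - 5) + (1 + (-4 + (2 + (¾)*0))))*6 = ((48 + 35)/(-12) + (1 + (-4 + (2 + 0))))*6 = (-1/12*83 + (1 + (-4 + 2)))*6 = (-83/12 + (1 - 2))*6 = (-83/12 - 1)*6 = -95/12*6 = -95/2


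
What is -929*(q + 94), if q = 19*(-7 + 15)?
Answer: -228534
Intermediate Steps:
q = 152 (q = 19*8 = 152)
-929*(q + 94) = -929*(152 + 94) = -929*246 = -228534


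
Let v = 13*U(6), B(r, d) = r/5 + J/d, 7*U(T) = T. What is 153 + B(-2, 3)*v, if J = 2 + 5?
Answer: 6109/35 ≈ 174.54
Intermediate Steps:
U(T) = T/7
J = 7
B(r, d) = 7/d + r/5 (B(r, d) = r/5 + 7/d = 7/d + r/5)
v = 78/7 (v = 13*((⅐)*6) = 13*(6/7) = 78/7 ≈ 11.143)
153 + B(-2, 3)*v = 153 + (7/3 + (⅕)*(-2))*(78/7) = 153 + (7*(⅓) - ⅖)*(78/7) = 153 + (7/3 - ⅖)*(78/7) = 153 + (29/15)*(78/7) = 153 + 754/35 = 6109/35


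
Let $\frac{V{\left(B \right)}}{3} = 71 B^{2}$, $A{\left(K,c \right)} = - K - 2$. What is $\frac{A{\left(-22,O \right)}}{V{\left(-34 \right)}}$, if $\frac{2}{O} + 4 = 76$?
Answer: $\frac{5}{61557} \approx 8.1226 \cdot 10^{-5}$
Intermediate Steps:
$O = \frac{1}{36}$ ($O = \frac{2}{-4 + 76} = \frac{2}{72} = 2 \cdot \frac{1}{72} = \frac{1}{36} \approx 0.027778$)
$A{\left(K,c \right)} = -2 - K$
$V{\left(B \right)} = 213 B^{2}$ ($V{\left(B \right)} = 3 \cdot 71 B^{2} = 213 B^{2}$)
$\frac{A{\left(-22,O \right)}}{V{\left(-34 \right)}} = \frac{-2 - -22}{213 \left(-34\right)^{2}} = \frac{-2 + 22}{213 \cdot 1156} = \frac{20}{246228} = 20 \cdot \frac{1}{246228} = \frac{5}{61557}$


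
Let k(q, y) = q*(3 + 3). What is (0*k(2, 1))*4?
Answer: 0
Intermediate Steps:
k(q, y) = 6*q (k(q, y) = q*6 = 6*q)
(0*k(2, 1))*4 = (0*(6*2))*4 = (0*12)*4 = 0*4 = 0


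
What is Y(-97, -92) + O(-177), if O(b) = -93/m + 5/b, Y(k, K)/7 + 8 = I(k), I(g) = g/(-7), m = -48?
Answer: 121519/2832 ≈ 42.909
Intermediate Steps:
I(g) = -g/7 (I(g) = g*(-⅐) = -g/7)
Y(k, K) = -56 - k (Y(k, K) = -56 + 7*(-k/7) = -56 - k)
O(b) = 31/16 + 5/b (O(b) = -93/(-48) + 5/b = -93*(-1/48) + 5/b = 31/16 + 5/b)
Y(-97, -92) + O(-177) = (-56 - 1*(-97)) + (31/16 + 5/(-177)) = (-56 + 97) + (31/16 + 5*(-1/177)) = 41 + (31/16 - 5/177) = 41 + 5407/2832 = 121519/2832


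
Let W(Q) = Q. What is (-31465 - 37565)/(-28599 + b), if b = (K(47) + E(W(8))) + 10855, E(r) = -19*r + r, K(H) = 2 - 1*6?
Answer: 3835/994 ≈ 3.8582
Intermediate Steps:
K(H) = -4 (K(H) = 2 - 6 = -4)
E(r) = -18*r
b = 10707 (b = (-4 - 18*8) + 10855 = (-4 - 144) + 10855 = -148 + 10855 = 10707)
(-31465 - 37565)/(-28599 + b) = (-31465 - 37565)/(-28599 + 10707) = -69030/(-17892) = -69030*(-1/17892) = 3835/994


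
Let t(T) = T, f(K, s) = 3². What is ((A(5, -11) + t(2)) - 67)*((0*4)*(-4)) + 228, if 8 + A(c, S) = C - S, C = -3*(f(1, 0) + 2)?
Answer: 228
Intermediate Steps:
f(K, s) = 9
C = -33 (C = -3*(9 + 2) = -3*11 = -33)
A(c, S) = -41 - S (A(c, S) = -8 + (-33 - S) = -41 - S)
((A(5, -11) + t(2)) - 67)*((0*4)*(-4)) + 228 = (((-41 - 1*(-11)) + 2) - 67)*((0*4)*(-4)) + 228 = (((-41 + 11) + 2) - 67)*(0*(-4)) + 228 = ((-30 + 2) - 67)*0 + 228 = (-28 - 67)*0 + 228 = -95*0 + 228 = 0 + 228 = 228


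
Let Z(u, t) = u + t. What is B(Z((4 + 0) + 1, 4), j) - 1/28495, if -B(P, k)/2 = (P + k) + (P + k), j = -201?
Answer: 21884159/28495 ≈ 768.00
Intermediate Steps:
Z(u, t) = t + u
B(P, k) = -4*P - 4*k (B(P, k) = -2*((P + k) + (P + k)) = -2*(2*P + 2*k) = -4*P - 4*k)
B(Z((4 + 0) + 1, 4), j) - 1/28495 = (-4*(4 + ((4 + 0) + 1)) - 4*(-201)) - 1/28495 = (-4*(4 + (4 + 1)) + 804) - 1*1/28495 = (-4*(4 + 5) + 804) - 1/28495 = (-4*9 + 804) - 1/28495 = (-36 + 804) - 1/28495 = 768 - 1/28495 = 21884159/28495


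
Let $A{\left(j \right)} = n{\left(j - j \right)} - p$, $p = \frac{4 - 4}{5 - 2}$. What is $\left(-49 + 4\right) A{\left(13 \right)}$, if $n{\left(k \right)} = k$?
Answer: $0$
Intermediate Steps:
$p = 0$ ($p = \frac{0}{3} = 0 \cdot \frac{1}{3} = 0$)
$A{\left(j \right)} = 0$ ($A{\left(j \right)} = \left(j - j\right) - 0 = 0 + 0 = 0$)
$\left(-49 + 4\right) A{\left(13 \right)} = \left(-49 + 4\right) 0 = \left(-45\right) 0 = 0$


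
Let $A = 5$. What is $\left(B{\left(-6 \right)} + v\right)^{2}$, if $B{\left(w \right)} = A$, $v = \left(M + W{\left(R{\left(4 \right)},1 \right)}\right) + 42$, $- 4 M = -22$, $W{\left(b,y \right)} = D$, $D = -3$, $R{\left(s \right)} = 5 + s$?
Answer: $\frac{9801}{4} \approx 2450.3$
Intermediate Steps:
$W{\left(b,y \right)} = -3$
$M = \frac{11}{2}$ ($M = \left(- \frac{1}{4}\right) \left(-22\right) = \frac{11}{2} \approx 5.5$)
$v = \frac{89}{2}$ ($v = \left(\frac{11}{2} - 3\right) + 42 = \frac{5}{2} + 42 = \frac{89}{2} \approx 44.5$)
$B{\left(w \right)} = 5$
$\left(B{\left(-6 \right)} + v\right)^{2} = \left(5 + \frac{89}{2}\right)^{2} = \left(\frac{99}{2}\right)^{2} = \frac{9801}{4}$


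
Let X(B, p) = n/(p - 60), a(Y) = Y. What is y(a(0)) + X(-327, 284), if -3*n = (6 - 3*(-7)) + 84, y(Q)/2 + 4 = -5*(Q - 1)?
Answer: 411/224 ≈ 1.8348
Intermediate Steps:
y(Q) = 2 - 10*Q (y(Q) = -8 + 2*(-5*(Q - 1)) = -8 + 2*(-5*(-1 + Q)) = -8 + 2*(5 - 5*Q) = -8 + (10 - 10*Q) = 2 - 10*Q)
n = -37 (n = -((6 - 3*(-7)) + 84)/3 = -((6 + 21) + 84)/3 = -(27 + 84)/3 = -⅓*111 = -37)
X(B, p) = -37/(-60 + p) (X(B, p) = -37/(p - 60) = -37/(-60 + p))
y(a(0)) + X(-327, 284) = (2 - 10*0) - 37/(-60 + 284) = (2 + 0) - 37/224 = 2 - 37*1/224 = 2 - 37/224 = 411/224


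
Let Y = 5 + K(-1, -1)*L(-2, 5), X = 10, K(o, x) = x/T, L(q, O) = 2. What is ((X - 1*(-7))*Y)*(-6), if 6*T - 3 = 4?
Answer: -2346/7 ≈ -335.14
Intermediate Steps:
T = 7/6 (T = 1/2 + (1/6)*4 = 1/2 + 2/3 = 7/6 ≈ 1.1667)
K(o, x) = 6*x/7 (K(o, x) = x/(7/6) = x*(6/7) = 6*x/7)
Y = 23/7 (Y = 5 + ((6/7)*(-1))*2 = 5 - 6/7*2 = 5 - 12/7 = 23/7 ≈ 3.2857)
((X - 1*(-7))*Y)*(-6) = ((10 - 1*(-7))*(23/7))*(-6) = ((10 + 7)*(23/7))*(-6) = (17*(23/7))*(-6) = (391/7)*(-6) = -2346/7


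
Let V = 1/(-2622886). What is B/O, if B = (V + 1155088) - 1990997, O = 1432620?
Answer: -438498802675/751519788264 ≈ -0.58348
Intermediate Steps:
V = -1/2622886 ≈ -3.8126e-7
B = -2192494013375/2622886 (B = (-1/2622886 + 1155088) - 1990997 = 3029664143967/2622886 - 1990997 = -2192494013375/2622886 ≈ -8.3591e+5)
B/O = -2192494013375/2622886/1432620 = -2192494013375/2622886*1/1432620 = -438498802675/751519788264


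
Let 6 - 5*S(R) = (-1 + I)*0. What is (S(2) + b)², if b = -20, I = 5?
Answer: 8836/25 ≈ 353.44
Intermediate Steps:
S(R) = 6/5 (S(R) = 6/5 - (-1 + 5)*0/5 = 6/5 - 4*0/5 = 6/5 - ⅕*0 = 6/5 + 0 = 6/5)
(S(2) + b)² = (6/5 - 20)² = (-94/5)² = 8836/25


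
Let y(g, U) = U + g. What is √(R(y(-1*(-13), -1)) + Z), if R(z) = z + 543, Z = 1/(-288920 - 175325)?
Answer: √119615497649630/464245 ≈ 23.558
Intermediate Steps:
Z = -1/464245 (Z = 1/(-464245) = -1/464245 ≈ -2.1540e-6)
R(z) = 543 + z
√(R(y(-1*(-13), -1)) + Z) = √((543 + (-1 - 1*(-13))) - 1/464245) = √((543 + (-1 + 13)) - 1/464245) = √((543 + 12) - 1/464245) = √(555 - 1/464245) = √(257655974/464245) = √119615497649630/464245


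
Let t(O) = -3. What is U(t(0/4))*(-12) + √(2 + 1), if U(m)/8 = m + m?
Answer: 576 + √3 ≈ 577.73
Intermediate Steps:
U(m) = 16*m (U(m) = 8*(m + m) = 8*(2*m) = 16*m)
U(t(0/4))*(-12) + √(2 + 1) = (16*(-3))*(-12) + √(2 + 1) = -48*(-12) + √3 = 576 + √3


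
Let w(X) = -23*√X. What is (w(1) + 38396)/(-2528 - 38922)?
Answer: -38373/41450 ≈ -0.92577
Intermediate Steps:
(w(1) + 38396)/(-2528 - 38922) = (-23*√1 + 38396)/(-2528 - 38922) = (-23*1 + 38396)/(-41450) = (-23 + 38396)*(-1/41450) = 38373*(-1/41450) = -38373/41450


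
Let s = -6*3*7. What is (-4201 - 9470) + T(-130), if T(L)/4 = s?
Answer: -14175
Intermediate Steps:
s = -126 (s = -18*7 = -126)
T(L) = -504 (T(L) = 4*(-126) = -504)
(-4201 - 9470) + T(-130) = (-4201 - 9470) - 504 = -13671 - 504 = -14175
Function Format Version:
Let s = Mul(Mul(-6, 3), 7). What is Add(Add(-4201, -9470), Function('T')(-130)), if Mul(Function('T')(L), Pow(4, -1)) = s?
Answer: -14175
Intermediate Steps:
s = -126 (s = Mul(-18, 7) = -126)
Function('T')(L) = -504 (Function('T')(L) = Mul(4, -126) = -504)
Add(Add(-4201, -9470), Function('T')(-130)) = Add(Add(-4201, -9470), -504) = Add(-13671, -504) = -14175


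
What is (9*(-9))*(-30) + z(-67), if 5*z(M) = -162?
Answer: 11988/5 ≈ 2397.6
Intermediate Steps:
z(M) = -162/5 (z(M) = (1/5)*(-162) = -162/5)
(9*(-9))*(-30) + z(-67) = (9*(-9))*(-30) - 162/5 = -81*(-30) - 162/5 = 2430 - 162/5 = 11988/5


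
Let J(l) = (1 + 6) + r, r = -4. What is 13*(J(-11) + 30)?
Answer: 429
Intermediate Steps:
J(l) = 3 (J(l) = (1 + 6) - 4 = 7 - 4 = 3)
13*(J(-11) + 30) = 13*(3 + 30) = 13*33 = 429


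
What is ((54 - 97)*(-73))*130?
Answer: 408070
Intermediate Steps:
((54 - 97)*(-73))*130 = -43*(-73)*130 = 3139*130 = 408070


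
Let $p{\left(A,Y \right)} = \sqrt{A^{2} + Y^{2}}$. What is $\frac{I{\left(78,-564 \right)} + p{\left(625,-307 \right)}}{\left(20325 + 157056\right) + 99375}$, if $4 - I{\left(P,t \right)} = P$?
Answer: $- \frac{37}{138378} + \frac{\sqrt{484874}}{276756} \approx 0.0022487$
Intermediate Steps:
$I{\left(P,t \right)} = 4 - P$
$\frac{I{\left(78,-564 \right)} + p{\left(625,-307 \right)}}{\left(20325 + 157056\right) + 99375} = \frac{\left(4 - 78\right) + \sqrt{625^{2} + \left(-307\right)^{2}}}{\left(20325 + 157056\right) + 99375} = \frac{\left(4 - 78\right) + \sqrt{390625 + 94249}}{177381 + 99375} = \frac{-74 + \sqrt{484874}}{276756} = \left(-74 + \sqrt{484874}\right) \frac{1}{276756} = - \frac{37}{138378} + \frac{\sqrt{484874}}{276756}$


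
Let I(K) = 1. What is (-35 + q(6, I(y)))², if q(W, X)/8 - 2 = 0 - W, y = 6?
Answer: 4489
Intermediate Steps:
q(W, X) = 16 - 8*W (q(W, X) = 16 + 8*(0 - W) = 16 + 8*(-W) = 16 - 8*W)
(-35 + q(6, I(y)))² = (-35 + (16 - 8*6))² = (-35 + (16 - 48))² = (-35 - 32)² = (-67)² = 4489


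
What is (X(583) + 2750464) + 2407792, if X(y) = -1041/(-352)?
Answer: 1815707153/352 ≈ 5.1583e+6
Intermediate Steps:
X(y) = 1041/352 (X(y) = -1041*(-1/352) = 1041/352)
(X(583) + 2750464) + 2407792 = (1041/352 + 2750464) + 2407792 = 968164369/352 + 2407792 = 1815707153/352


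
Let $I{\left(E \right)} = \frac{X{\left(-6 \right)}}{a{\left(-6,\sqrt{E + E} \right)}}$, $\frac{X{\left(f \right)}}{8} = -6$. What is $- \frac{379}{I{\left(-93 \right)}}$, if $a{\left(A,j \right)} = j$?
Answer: $\frac{379 i \sqrt{186}}{48} \approx 107.68 i$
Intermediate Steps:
$X{\left(f \right)} = -48$ ($X{\left(f \right)} = 8 \left(-6\right) = -48$)
$I{\left(E \right)} = - \frac{24 \sqrt{2}}{\sqrt{E}}$ ($I{\left(E \right)} = - \frac{48}{\sqrt{E + E}} = - \frac{48}{\sqrt{2 E}} = - \frac{48}{\sqrt{2} \sqrt{E}} = - 48 \frac{\sqrt{2}}{2 \sqrt{E}} = - \frac{24 \sqrt{2}}{\sqrt{E}}$)
$- \frac{379}{I{\left(-93 \right)}} = - \frac{379}{\left(-24\right) \sqrt{2} \frac{1}{\sqrt{-93}}} = - \frac{379}{\left(-24\right) \sqrt{2} \left(- \frac{i \sqrt{93}}{93}\right)} = - \frac{379}{\frac{8}{31} i \sqrt{186}} = - 379 \left(- \frac{i \sqrt{186}}{48}\right) = \frac{379 i \sqrt{186}}{48}$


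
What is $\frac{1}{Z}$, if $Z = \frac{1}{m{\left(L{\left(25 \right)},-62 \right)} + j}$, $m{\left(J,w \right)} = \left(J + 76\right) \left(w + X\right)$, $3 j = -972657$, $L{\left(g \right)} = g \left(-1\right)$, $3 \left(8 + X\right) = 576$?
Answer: $-317997$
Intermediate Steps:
$X = 184$ ($X = -8 + \frac{1}{3} \cdot 576 = -8 + 192 = 184$)
$L{\left(g \right)} = - g$
$j = -324219$ ($j = \frac{1}{3} \left(-972657\right) = -324219$)
$m{\left(J,w \right)} = \left(76 + J\right) \left(184 + w\right)$ ($m{\left(J,w \right)} = \left(J + 76\right) \left(w + 184\right) = \left(76 + J\right) \left(184 + w\right)$)
$Z = - \frac{1}{317997}$ ($Z = \frac{1}{\left(13984 + 76 \left(-62\right) + 184 \left(\left(-1\right) 25\right) + \left(-1\right) 25 \left(-62\right)\right) - 324219} = \frac{1}{\left(13984 - 4712 + 184 \left(-25\right) - -1550\right) - 324219} = \frac{1}{\left(13984 - 4712 - 4600 + 1550\right) - 324219} = \frac{1}{6222 - 324219} = \frac{1}{-317997} = - \frac{1}{317997} \approx -3.1447 \cdot 10^{-6}$)
$\frac{1}{Z} = \frac{1}{- \frac{1}{317997}} = -317997$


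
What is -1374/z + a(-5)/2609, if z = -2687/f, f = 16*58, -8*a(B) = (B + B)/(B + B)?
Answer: 26613300097/56083064 ≈ 474.53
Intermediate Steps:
a(B) = -⅛ (a(B) = -(B + B)/(8*(B + B)) = -2*B/(8*(2*B)) = -2*B*1/(2*B)/8 = -⅛*1 = -⅛)
f = 928
z = -2687/928 ≈ -2.8955
-1374/z + a(-5)/2609 = -1374/(-2687/928) - ⅛/2609 = -1374*(-928/2687) - ⅛*1/2609 = 1275072/2687 - 1/20872 = 26613300097/56083064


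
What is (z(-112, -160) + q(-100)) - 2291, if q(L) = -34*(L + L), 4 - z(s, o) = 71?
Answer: 4442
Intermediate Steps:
z(s, o) = -67 (z(s, o) = 4 - 1*71 = 4 - 71 = -67)
q(L) = -68*L
(z(-112, -160) + q(-100)) - 2291 = (-67 - 68*(-100)) - 2291 = (-67 + 6800) - 2291 = 6733 - 2291 = 4442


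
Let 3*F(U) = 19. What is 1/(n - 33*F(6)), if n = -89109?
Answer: -1/89318 ≈ -1.1196e-5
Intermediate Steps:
F(U) = 19/3 (F(U) = (⅓)*19 = 19/3)
1/(n - 33*F(6)) = 1/(-89109 - 33*19/3) = 1/(-89109 - 209) = 1/(-89318) = -1/89318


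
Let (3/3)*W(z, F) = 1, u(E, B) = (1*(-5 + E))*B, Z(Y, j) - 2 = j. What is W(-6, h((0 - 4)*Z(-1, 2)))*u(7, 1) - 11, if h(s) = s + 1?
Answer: -9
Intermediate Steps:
Z(Y, j) = 2 + j
h(s) = 1 + s
u(E, B) = B*(-5 + E) (u(E, B) = (-5 + E)*B = B*(-5 + E))
W(z, F) = 1
W(-6, h((0 - 4)*Z(-1, 2)))*u(7, 1) - 11 = 1*(1*(-5 + 7)) - 11 = 1*(1*2) - 11 = 1*2 - 11 = 2 - 11 = -9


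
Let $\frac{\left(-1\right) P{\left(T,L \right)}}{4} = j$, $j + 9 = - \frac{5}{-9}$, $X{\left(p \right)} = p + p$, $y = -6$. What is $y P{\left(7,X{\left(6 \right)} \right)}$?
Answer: $- \frac{608}{3} \approx -202.67$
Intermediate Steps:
$X{\left(p \right)} = 2 p$
$j = - \frac{76}{9}$ ($j = -9 - \frac{5}{-9} = -9 - - \frac{5}{9} = -9 + \frac{5}{9} = - \frac{76}{9} \approx -8.4444$)
$P{\left(T,L \right)} = \frac{304}{9}$ ($P{\left(T,L \right)} = \left(-4\right) \left(- \frac{76}{9}\right) = \frac{304}{9}$)
$y P{\left(7,X{\left(6 \right)} \right)} = \left(-6\right) \frac{304}{9} = - \frac{608}{3}$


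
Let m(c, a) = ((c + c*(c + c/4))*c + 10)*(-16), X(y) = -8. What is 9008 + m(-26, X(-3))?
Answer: 349552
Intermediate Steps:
m(c, a) = -160 - 16*c*(c + 5*c²/4) (m(c, a) = ((c + c*(c + c*(¼)))*c + 10)*(-16) = ((c + c*(c + c/4))*c + 10)*(-16) = ((c + c*(5*c/4))*c + 10)*(-16) = ((c + 5*c²/4)*c + 10)*(-16) = (c*(c + 5*c²/4) + 10)*(-16) = (10 + c*(c + 5*c²/4))*(-16) = -160 - 16*c*(c + 5*c²/4))
9008 + m(-26, X(-3)) = 9008 + (-160 - 20*(-26)³ - 16*(-26)²) = 9008 + (-160 - 20*(-17576) - 16*676) = 9008 + (-160 + 351520 - 10816) = 9008 + 340544 = 349552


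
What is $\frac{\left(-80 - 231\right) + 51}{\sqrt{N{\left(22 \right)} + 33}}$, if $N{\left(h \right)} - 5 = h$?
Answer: $- \frac{26 \sqrt{15}}{3} \approx -33.566$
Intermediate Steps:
$N{\left(h \right)} = 5 + h$
$\frac{\left(-80 - 231\right) + 51}{\sqrt{N{\left(22 \right)} + 33}} = \frac{\left(-80 - 231\right) + 51}{\sqrt{\left(5 + 22\right) + 33}} = \frac{-311 + 51}{\sqrt{27 + 33}} = - \frac{260}{\sqrt{60}} = - \frac{260}{2 \sqrt{15}} = - 260 \frac{\sqrt{15}}{30} = - \frac{26 \sqrt{15}}{3}$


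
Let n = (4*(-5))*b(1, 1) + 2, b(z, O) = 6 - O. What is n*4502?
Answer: -441196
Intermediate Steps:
n = -98 (n = (4*(-5))*(6 - 1*1) + 2 = -20*(6 - 1) + 2 = -20*5 + 2 = -100 + 2 = -98)
n*4502 = -98*4502 = -441196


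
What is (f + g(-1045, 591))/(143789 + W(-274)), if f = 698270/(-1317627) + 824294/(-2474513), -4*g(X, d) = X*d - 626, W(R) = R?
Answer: 2015689128177510479/1871714099842113060 ≈ 1.0769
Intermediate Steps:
g(X, d) = 313/2 - X*d/4 (g(X, d) = -(X*d - 626)/4 = -(-626 + X*d)/4 = 313/2 - X*d/4)
f = -2813990222848/3260485140651 (f = 698270*(-1/1317627) + 824294*(-1/2474513) = -698270/1317627 - 824294/2474513 = -2813990222848/3260485140651 ≈ -0.86306)
(f + g(-1045, 591))/(143789 + W(-274)) = (-2813990222848/3260485140651 + (313/2 - ¼*(-1045)*591))/(143789 - 274) = (-2813990222848/3260485140651 + (313/2 + 617595/4))/143515 = (-2813990222848/3260485140651 + 618221/4)*(1/143515) = (2015689128177510479/13041940562604)*(1/143515) = 2015689128177510479/1871714099842113060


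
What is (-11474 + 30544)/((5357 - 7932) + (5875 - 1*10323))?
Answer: -19070/7023 ≈ -2.7154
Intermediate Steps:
(-11474 + 30544)/((5357 - 7932) + (5875 - 1*10323)) = 19070/(-2575 + (5875 - 10323)) = 19070/(-2575 - 4448) = 19070/(-7023) = 19070*(-1/7023) = -19070/7023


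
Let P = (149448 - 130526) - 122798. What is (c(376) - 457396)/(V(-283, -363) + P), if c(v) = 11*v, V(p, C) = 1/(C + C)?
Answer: 329066760/75413977 ≈ 4.3635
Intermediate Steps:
V(p, C) = 1/(2*C)
P = -103876 (P = 18922 - 122798 = -103876)
(c(376) - 457396)/(V(-283, -363) + P) = (11*376 - 457396)/((½)/(-363) - 103876) = (4136 - 457396)/((½)*(-1/363) - 103876) = -453260/(-1/726 - 103876) = -453260/(-75413977/726) = -453260*(-726/75413977) = 329066760/75413977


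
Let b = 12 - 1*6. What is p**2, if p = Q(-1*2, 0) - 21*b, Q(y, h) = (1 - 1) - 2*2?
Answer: 16900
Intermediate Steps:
b = 6 (b = 12 - 6 = 6)
Q(y, h) = -4 (Q(y, h) = 0 - 4 = -4)
p = -130 (p = -4 - 21*6 = -4 - 126 = -130)
p**2 = (-130)**2 = 16900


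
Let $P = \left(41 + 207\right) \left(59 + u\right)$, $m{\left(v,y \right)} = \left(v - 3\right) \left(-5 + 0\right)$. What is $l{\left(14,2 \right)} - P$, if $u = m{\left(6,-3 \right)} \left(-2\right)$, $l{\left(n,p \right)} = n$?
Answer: $-22058$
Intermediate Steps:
$m{\left(v,y \right)} = 15 - 5 v$ ($m{\left(v,y \right)} = \left(-3 + v\right) \left(-5\right) = 15 - 5 v$)
$u = 30$ ($u = \left(15 - 30\right) \left(-2\right) = \left(-15\right) \left(-2\right) = 30$)
$P = 22072$ ($P = \left(41 + 207\right) \left(59 + 30\right) = 248 \cdot 89 = 22072$)
$l{\left(14,2 \right)} - P = 14 - 22072 = -22058$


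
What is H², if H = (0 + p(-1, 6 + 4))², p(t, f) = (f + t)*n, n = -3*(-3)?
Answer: 43046721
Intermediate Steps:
n = 9
p(t, f) = 9*f + 9*t (p(t, f) = (f + t)*9 = 9*f + 9*t)
H = 6561 (H = (0 + (9*(6 + 4) + 9*(-1)))² = (0 + (9*10 - 9))² = (0 + (90 - 9))² = (0 + 81)² = 81² = 6561)
H² = 6561² = 43046721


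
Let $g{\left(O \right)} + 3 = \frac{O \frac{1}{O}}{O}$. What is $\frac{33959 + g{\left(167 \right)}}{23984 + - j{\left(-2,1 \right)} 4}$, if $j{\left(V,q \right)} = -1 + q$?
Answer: $\frac{5670653}{4005328} \approx 1.4158$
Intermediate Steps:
$g{\left(O \right)} = -3 + \frac{1}{O}$ ($g{\left(O \right)} = -3 + \frac{O \frac{1}{O}}{O} = -3 + 1 \frac{1}{O} = -3 + \frac{1}{O}$)
$\frac{33959 + g{\left(167 \right)}}{23984 + - j{\left(-2,1 \right)} 4} = \frac{33959 - \left(3 - \frac{1}{167}\right)}{23984 + - (-1 + 1) 4} = \frac{33959 + \left(-3 + \frac{1}{167}\right)}{23984 + \left(-1\right) 0 \cdot 4} = \frac{33959 - \frac{500}{167}}{23984 + 0 \cdot 4} = \frac{5670653}{167 \left(23984 + 0\right)} = \frac{5670653}{167 \cdot 23984} = \frac{5670653}{167} \cdot \frac{1}{23984} = \frac{5670653}{4005328}$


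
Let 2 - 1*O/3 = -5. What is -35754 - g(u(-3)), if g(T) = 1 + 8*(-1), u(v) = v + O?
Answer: -35747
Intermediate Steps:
O = 21 (O = 6 - 3*(-5) = 6 + 15 = 21)
u(v) = 21 + v (u(v) = v + 21 = 21 + v)
g(T) = -7 (g(T) = 1 - 8 = -7)
-35754 - g(u(-3)) = -35754 - 1*(-7) = -35754 + 7 = -35747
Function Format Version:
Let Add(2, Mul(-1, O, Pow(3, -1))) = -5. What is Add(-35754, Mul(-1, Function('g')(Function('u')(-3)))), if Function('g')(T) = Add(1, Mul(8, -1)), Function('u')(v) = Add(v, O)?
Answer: -35747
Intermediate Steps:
O = 21 (O = Add(6, Mul(-3, -5)) = Add(6, 15) = 21)
Function('u')(v) = Add(21, v) (Function('u')(v) = Add(v, 21) = Add(21, v))
Function('g')(T) = -7 (Function('g')(T) = Add(1, -8) = -7)
Add(-35754, Mul(-1, Function('g')(Function('u')(-3)))) = Add(-35754, Mul(-1, -7)) = Add(-35754, 7) = -35747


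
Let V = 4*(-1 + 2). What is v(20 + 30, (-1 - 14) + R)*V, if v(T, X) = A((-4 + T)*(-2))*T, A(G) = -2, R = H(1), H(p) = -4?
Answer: -400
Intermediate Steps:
R = -4
v(T, X) = -2*T
V = 4 (V = 4*1 = 4)
v(20 + 30, (-1 - 14) + R)*V = -2*(20 + 30)*4 = -2*50*4 = -100*4 = -400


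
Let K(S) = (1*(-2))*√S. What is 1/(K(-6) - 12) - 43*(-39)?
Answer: 23477/14 + I*√6/84 ≈ 1676.9 + 0.029161*I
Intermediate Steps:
K(S) = -2*√S
1/(K(-6) - 12) - 43*(-39) = 1/(-2*I*√6 - 12) - 43*(-39) = 1/(-2*I*√6 - 12) + 1677 = 1/(-12 - 2*I*√6) + 1677 = 1677 + 1/(-12 - 2*I*√6)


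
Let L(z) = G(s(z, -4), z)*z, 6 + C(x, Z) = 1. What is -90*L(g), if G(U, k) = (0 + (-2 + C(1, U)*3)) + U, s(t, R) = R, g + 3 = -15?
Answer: -34020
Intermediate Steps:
g = -18 (g = -3 - 15 = -18)
C(x, Z) = -5 (C(x, Z) = -6 + 1 = -5)
G(U, k) = -17 + U (G(U, k) = (0 + (-2 - 5*3)) + U = (0 + (-2 - 15)) + U = (0 - 17) + U = -17 + U)
L(z) = -21*z (L(z) = (-17 - 4)*z = -21*z)
-90*L(g) = -(-1890)*(-18) = -90*378 = -34020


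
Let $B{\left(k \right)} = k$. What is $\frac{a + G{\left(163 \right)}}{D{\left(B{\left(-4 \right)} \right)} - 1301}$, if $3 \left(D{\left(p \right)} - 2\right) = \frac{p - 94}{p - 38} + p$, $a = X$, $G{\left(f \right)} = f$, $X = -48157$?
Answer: $\frac{215973}{5848} \approx 36.931$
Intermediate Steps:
$a = -48157$
$D{\left(p \right)} = 2 + \frac{p}{3} + \frac{-94 + p}{3 \left(-38 + p\right)}$ ($D{\left(p \right)} = 2 + \frac{\frac{p - 94}{p - 38} + p}{3} = 2 + \frac{\frac{-94 + p}{-38 + p} + p}{3} = 2 + \frac{p + \frac{-94 + p}{-38 + p}}{3} = 2 + \left(\frac{p}{3} + \frac{-94 + p}{3 \left(-38 + p\right)}\right) = 2 + \frac{p}{3} + \frac{-94 + p}{3 \left(-38 + p\right)}$)
$\frac{a + G{\left(163 \right)}}{D{\left(B{\left(-4 \right)} \right)} - 1301} = \frac{-48157 + 163}{\frac{-322 + \left(-4\right)^{2} - -124}{3 \left(-38 - 4\right)} - 1301} = - \frac{47994}{\frac{-322 + 16 + 124}{3 \left(-42\right)} - 1301} = - \frac{47994}{\frac{1}{3} \left(- \frac{1}{42}\right) \left(-182\right) - 1301} = - \frac{47994}{\frac{13}{9} - 1301} = - \frac{47994}{- \frac{11696}{9}} = \left(-47994\right) \left(- \frac{9}{11696}\right) = \frac{215973}{5848}$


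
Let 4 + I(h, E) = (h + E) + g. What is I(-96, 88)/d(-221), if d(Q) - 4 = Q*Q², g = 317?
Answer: -305/10793857 ≈ -2.8257e-5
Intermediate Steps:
d(Q) = 4 + Q³ (d(Q) = 4 + Q*Q² = 4 + Q³)
I(h, E) = 313 + E + h (I(h, E) = -4 + ((h + E) + 317) = -4 + ((E + h) + 317) = -4 + (317 + E + h) = 313 + E + h)
I(-96, 88)/d(-221) = (313 + 88 - 96)/(4 + (-221)³) = 305/(4 - 10793861) = 305/(-10793857) = 305*(-1/10793857) = -305/10793857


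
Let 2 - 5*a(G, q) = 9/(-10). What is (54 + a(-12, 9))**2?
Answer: 7447441/2500 ≈ 2979.0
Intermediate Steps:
a(G, q) = 29/50 (a(G, q) = 2/5 - 9/(5*(-10)) = 2/5 - 9*(-1)/(5*10) = 2/5 - 1/5*(-9/10) = 2/5 + 9/50 = 29/50)
(54 + a(-12, 9))**2 = (54 + 29/50)**2 = (2729/50)**2 = 7447441/2500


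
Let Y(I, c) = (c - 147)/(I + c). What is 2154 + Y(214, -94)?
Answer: 258239/120 ≈ 2152.0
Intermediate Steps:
Y(I, c) = (-147 + c)/(I + c)
2154 + Y(214, -94) = 2154 + (-147 - 94)/(214 - 94) = 2154 - 241/120 = 258239/120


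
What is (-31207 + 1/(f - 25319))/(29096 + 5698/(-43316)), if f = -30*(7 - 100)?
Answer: -6197365776/5778118343 ≈ -1.0726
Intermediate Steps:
f = 2790 (f = -30*(-93) = 2790)
(-31207 + 1/(f - 25319))/(29096 + 5698/(-43316)) = (-31207 + 1/(2790 - 25319))/(29096 + 5698/(-43316)) = (-31207 + 1/(-22529))/(29096 + 5698*(-1/43316)) = (-31207 - 1/22529)/(29096 - 407/3094) = -703062504/(22529*90022617/3094) = -703062504/22529*3094/90022617 = -6197365776/5778118343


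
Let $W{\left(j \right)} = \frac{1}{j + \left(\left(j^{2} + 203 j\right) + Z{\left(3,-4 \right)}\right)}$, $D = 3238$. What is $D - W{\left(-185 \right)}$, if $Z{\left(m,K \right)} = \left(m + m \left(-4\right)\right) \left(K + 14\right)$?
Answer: $\frac{11672991}{3605} \approx 3238.0$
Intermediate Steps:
$Z{\left(m,K \right)} = - 3 m \left(14 + K\right)$ ($Z{\left(m,K \right)} = \left(m - 4 m\right) \left(14 + K\right) = - 3 m \left(14 + K\right)$)
$W{\left(j \right)} = \frac{1}{-90 + j^{2} + 204 j}$ ($W{\left(j \right)} = \frac{1}{j - \left(- j^{2} - 203 j + 9 \left(14 - 4\right)\right)} = \frac{1}{j - \left(90 - j^{2} - 203 j\right)} = \frac{1}{j + \left(-90 + j^{2} + 203 j\right)} = \frac{1}{-90 + j^{2} + 204 j}$)
$D - W{\left(-185 \right)} = 3238 - \frac{1}{-90 + \left(-185\right)^{2} + 204 \left(-185\right)} = 3238 - \frac{1}{-90 + 34225 - 37740} = 3238 - \frac{1}{-3605} = 3238 - - \frac{1}{3605} = 3238 + \frac{1}{3605} = \frac{11672991}{3605}$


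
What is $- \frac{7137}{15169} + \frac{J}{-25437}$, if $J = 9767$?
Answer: $- \frac{329699492}{385853853} \approx -0.85447$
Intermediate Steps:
$- \frac{7137}{15169} + \frac{J}{-25437} = - \frac{7137}{15169} + \frac{9767}{-25437} = \left(-7137\right) \frac{1}{15169} + 9767 \left(- \frac{1}{25437}\right) = - \frac{7137}{15169} - \frac{9767}{25437} = - \frac{329699492}{385853853}$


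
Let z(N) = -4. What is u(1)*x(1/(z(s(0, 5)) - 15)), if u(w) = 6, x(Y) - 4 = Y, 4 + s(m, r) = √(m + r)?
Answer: 450/19 ≈ 23.684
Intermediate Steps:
s(m, r) = -4 + √(m + r)
x(Y) = 4 + Y
u(1)*x(1/(z(s(0, 5)) - 15)) = 6*(4 + 1/(-4 - 15)) = 6*(4 + 1/(-19)) = 6*(4 - 1/19) = 6*(75/19) = 450/19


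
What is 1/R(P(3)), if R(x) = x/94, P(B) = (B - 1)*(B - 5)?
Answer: -47/2 ≈ -23.500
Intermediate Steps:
P(B) = (-1 + B)*(-5 + B)
R(x) = x/94 (R(x) = x*(1/94) = x/94)
1/R(P(3)) = 1/((5 + 3**2 - 6*3)/94) = 1/((5 + 9 - 18)/94) = 1/((1/94)*(-4)) = 1/(-2/47) = -47/2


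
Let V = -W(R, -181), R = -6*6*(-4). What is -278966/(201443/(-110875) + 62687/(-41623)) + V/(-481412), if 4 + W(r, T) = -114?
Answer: 154944157940434522887/1845623258019242 ≈ 83952.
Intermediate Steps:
R = 144 (R = -36*(-4) = 144)
W(r, T) = -118 (W(r, T) = -4 - 114 = -118)
V = 118 (V = -1*(-118) = 118)
-278966/(201443/(-110875) + 62687/(-41623)) + V/(-481412) = -278966/(201443/(-110875) + 62687/(-41623)) + 118/(-481412) = -278966/(201443*(-1/110875) + 62687*(-1/41623)) + 118*(-1/481412) = -278966/(-201443/110875 - 62687/41623) - 59/240706 = -278966/(-15335083114/4614950125) - 59/240706 = -278966*(-4614950125/15335083114) - 59/240706 = 643707088285375/7667541557 - 59/240706 = 154944157940434522887/1845623258019242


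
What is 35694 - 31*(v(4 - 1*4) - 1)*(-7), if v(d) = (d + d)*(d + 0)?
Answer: 35477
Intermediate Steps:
v(d) = 2*d² (v(d) = (2*d)*d = 2*d²)
35694 - 31*(v(4 - 1*4) - 1)*(-7) = 35694 - 31*(2*(4 - 1*4)² - 1)*(-7) = 35694 - 31*(2*(4 - 4)² - 1)*(-7) = 35694 - 31*(2*0² - 1)*(-7) = 35694 - 31*(2*0 - 1)*(-7) = 35694 - 31*(0 - 1)*(-7) = 35694 - 31*(-1*(-7)) = 35694 - 31*7 = 35694 - 1*217 = 35694 - 217 = 35477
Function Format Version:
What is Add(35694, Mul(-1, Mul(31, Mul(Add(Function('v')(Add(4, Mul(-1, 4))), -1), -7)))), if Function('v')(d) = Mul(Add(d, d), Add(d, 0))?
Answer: 35477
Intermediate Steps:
Function('v')(d) = Mul(2, Pow(d, 2)) (Function('v')(d) = Mul(Mul(2, d), d) = Mul(2, Pow(d, 2)))
Add(35694, Mul(-1, Mul(31, Mul(Add(Function('v')(Add(4, Mul(-1, 4))), -1), -7)))) = Add(35694, Mul(-1, Mul(31, Mul(Add(Mul(2, Pow(Add(4, Mul(-1, 4)), 2)), -1), -7)))) = Add(35694, Mul(-1, Mul(31, Mul(Add(Mul(2, Pow(Add(4, -4), 2)), -1), -7)))) = Add(35694, Mul(-1, Mul(31, Mul(Add(Mul(2, Pow(0, 2)), -1), -7)))) = Add(35694, Mul(-1, Mul(31, Mul(Add(Mul(2, 0), -1), -7)))) = Add(35694, Mul(-1, Mul(31, Mul(Add(0, -1), -7)))) = Add(35694, Mul(-1, Mul(31, Mul(-1, -7)))) = Add(35694, Mul(-1, Mul(31, 7))) = Add(35694, Mul(-1, 217)) = Add(35694, -217) = 35477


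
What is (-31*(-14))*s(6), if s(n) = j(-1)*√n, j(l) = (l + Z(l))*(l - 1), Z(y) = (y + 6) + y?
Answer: -2604*√6 ≈ -6378.5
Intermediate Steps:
Z(y) = 6 + 2*y (Z(y) = (6 + y) + y = 6 + 2*y)
j(l) = (-1 + l)*(6 + 3*l) (j(l) = (l + (6 + 2*l))*(l - 1) = (6 + 3*l)*(-1 + l) = (-1 + l)*(6 + 3*l))
s(n) = -6*√n (s(n) = (-6 + 3*(-1) + 3*(-1)²)*√n = (-6 - 3 + 3*1)*√n = (-6 - 3 + 3)*√n = -6*√n)
(-31*(-14))*s(6) = (-31*(-14))*(-6*√6) = 434*(-6*√6) = -2604*√6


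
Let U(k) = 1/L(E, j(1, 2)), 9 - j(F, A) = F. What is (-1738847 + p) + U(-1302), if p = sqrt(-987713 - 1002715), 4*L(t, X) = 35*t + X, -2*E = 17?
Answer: -1006792421/579 + 2*I*sqrt(497607) ≈ -1.7388e+6 + 1410.8*I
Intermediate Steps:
E = -17/2 (E = -1/2*17 = -17/2 ≈ -8.5000)
j(F, A) = 9 - F
L(t, X) = X/4 + 35*t/4 (L(t, X) = (35*t + X)/4 = (X + 35*t)/4 = X/4 + 35*t/4)
U(k) = -8/579 (U(k) = 1/((9 - 1*1)/4 + (35/4)*(-17/2)) = 1/((9 - 1)/4 - 595/8) = 1/((1/4)*8 - 595/8) = 1/(2 - 595/8) = 1/(-579/8) = -8/579)
p = 2*I*sqrt(497607) (p = sqrt(-1990428) = 2*I*sqrt(497607) ≈ 1410.8*I)
(-1738847 + p) + U(-1302) = (-1738847 + 2*I*sqrt(497607)) - 8/579 = -1006792421/579 + 2*I*sqrt(497607)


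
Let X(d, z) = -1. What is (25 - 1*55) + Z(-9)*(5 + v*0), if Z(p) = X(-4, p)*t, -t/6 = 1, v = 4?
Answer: 0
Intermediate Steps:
t = -6 (t = -6*1 = -6)
Z(p) = 6 (Z(p) = -1*(-6) = 6)
(25 - 1*55) + Z(-9)*(5 + v*0) = (25 - 1*55) + 6*(5 + 4*0) = (25 - 55) + 6*(5 + 0) = -30 + 6*5 = -30 + 30 = 0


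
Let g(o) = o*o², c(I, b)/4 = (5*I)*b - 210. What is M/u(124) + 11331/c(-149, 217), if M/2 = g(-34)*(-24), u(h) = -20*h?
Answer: -15269955261/20072500 ≈ -760.74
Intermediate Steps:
c(I, b) = -840 + 20*I*b (c(I, b) = 4*((5*I)*b - 210) = 4*(5*I*b - 210) = 4*(-210 + 5*I*b) = -840 + 20*I*b)
g(o) = o³
M = 1886592 (M = 2*((-34)³*(-24)) = 2*(-39304*(-24)) = 2*943296 = 1886592)
M/u(124) + 11331/c(-149, 217) = 1886592/((-20*124)) + 11331/(-840 + 20*(-149)*217) = 1886592/(-2480) + 11331/(-840 - 646660) = 1886592*(-1/2480) + 11331/(-647500) = -117912/155 + 11331*(-1/647500) = -117912/155 - 11331/647500 = -15269955261/20072500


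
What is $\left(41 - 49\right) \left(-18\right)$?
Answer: $144$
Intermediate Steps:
$\left(41 - 49\right) \left(-18\right) = \left(-8\right) \left(-18\right) = 144$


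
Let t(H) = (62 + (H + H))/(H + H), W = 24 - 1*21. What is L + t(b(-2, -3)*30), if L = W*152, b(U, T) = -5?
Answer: 68519/150 ≈ 456.79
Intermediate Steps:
W = 3 (W = 24 - 21 = 3)
t(H) = (62 + 2*H)/(2*H) (t(H) = (62 + 2*H)/((2*H)) = (62 + 2*H)*(1/(2*H)) = (62 + 2*H)/(2*H))
L = 456 (L = 3*152 = 456)
L + t(b(-2, -3)*30) = 456 + (31 - 5*30)/((-5*30)) = 456 + (31 - 150)/(-150) = 456 - 1/150*(-119) = 456 + 119/150 = 68519/150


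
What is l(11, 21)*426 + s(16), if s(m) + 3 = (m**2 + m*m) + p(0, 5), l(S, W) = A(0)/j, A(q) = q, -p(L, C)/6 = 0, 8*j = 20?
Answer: 509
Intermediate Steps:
j = 5/2 (j = (1/8)*20 = 5/2 ≈ 2.5000)
p(L, C) = 0 (p(L, C) = -6*0 = 0)
l(S, W) = 0 (l(S, W) = 0/(5/2) = 0*(2/5) = 0)
s(m) = -3 + 2*m**2 (s(m) = -3 + ((m**2 + m*m) + 0) = -3 + ((m**2 + m**2) + 0) = -3 + (2*m**2 + 0) = -3 + 2*m**2)
l(11, 21)*426 + s(16) = 0*426 + (-3 + 2*16**2) = 0 + (-3 + 2*256) = 0 + (-3 + 512) = 0 + 509 = 509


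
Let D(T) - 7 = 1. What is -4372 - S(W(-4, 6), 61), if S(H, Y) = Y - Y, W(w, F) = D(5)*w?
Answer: -4372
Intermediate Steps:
D(T) = 8 (D(T) = 7 + 1 = 8)
W(w, F) = 8*w
S(H, Y) = 0
-4372 - S(W(-4, 6), 61) = -4372 - 1*0 = -4372 + 0 = -4372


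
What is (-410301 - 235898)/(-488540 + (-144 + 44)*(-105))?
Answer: 646199/478040 ≈ 1.3518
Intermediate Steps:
(-410301 - 235898)/(-488540 + (-144 + 44)*(-105)) = -646199/(-488540 - 100*(-105)) = -646199/(-488540 + 10500) = -646199/(-478040) = -646199*(-1/478040) = 646199/478040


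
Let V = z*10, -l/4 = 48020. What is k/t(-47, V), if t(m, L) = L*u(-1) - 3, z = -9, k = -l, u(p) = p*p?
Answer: -192080/93 ≈ -2065.4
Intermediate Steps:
l = -192080 (l = -4*48020 = -192080)
u(p) = p²
k = 192080 (k = -1*(-192080) = 192080)
V = -90 (V = -9*10 = -90)
t(m, L) = -3 + L (t(m, L) = L*(-1)² - 3 = L*1 - 3 = L - 3 = -3 + L)
k/t(-47, V) = 192080/(-3 - 90) = 192080/(-93) = 192080*(-1/93) = -192080/93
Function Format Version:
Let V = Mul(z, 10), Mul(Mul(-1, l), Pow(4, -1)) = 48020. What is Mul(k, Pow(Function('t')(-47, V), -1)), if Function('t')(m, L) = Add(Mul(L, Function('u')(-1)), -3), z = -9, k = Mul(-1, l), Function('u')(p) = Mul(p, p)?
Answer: Rational(-192080, 93) ≈ -2065.4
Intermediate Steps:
l = -192080 (l = Mul(-4, 48020) = -192080)
Function('u')(p) = Pow(p, 2)
k = 192080 (k = Mul(-1, -192080) = 192080)
V = -90 (V = Mul(-9, 10) = -90)
Function('t')(m, L) = Add(-3, L) (Function('t')(m, L) = Add(Mul(L, Pow(-1, 2)), -3) = Add(Mul(L, 1), -3) = Add(L, -3) = Add(-3, L))
Mul(k, Pow(Function('t')(-47, V), -1)) = Mul(192080, Pow(Add(-3, -90), -1)) = Mul(192080, Pow(-93, -1)) = Mul(192080, Rational(-1, 93)) = Rational(-192080, 93)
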